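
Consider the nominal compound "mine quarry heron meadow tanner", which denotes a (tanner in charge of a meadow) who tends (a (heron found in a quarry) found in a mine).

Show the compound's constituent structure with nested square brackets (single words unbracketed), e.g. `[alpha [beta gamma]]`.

[[mine [quarry heron]] [meadow tanner]]

Overall it is a kind of tanner (specifically "meadow tanner"); the modifier is "mine quarry heron".
"mine quarry heron" → head "heron" (specifically "quarry heron"), modifier "mine".
"quarry heron" → head "heron", modifier "quarry".
"meadow tanner" → head "tanner", modifier "meadow".
So the structure is [[mine [quarry heron]] [meadow tanner]].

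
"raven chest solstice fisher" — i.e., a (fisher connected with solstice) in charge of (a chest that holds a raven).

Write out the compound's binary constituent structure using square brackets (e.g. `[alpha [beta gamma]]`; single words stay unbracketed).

At the top level: head "fisher" (specifically "solstice fisher"); modifier "raven chest".
Within "raven chest", the head is "chest" and the modifier is "raven".
Within "solstice fisher", the head is "fisher" and the modifier is "solstice".
Putting it together: [[raven chest] [solstice fisher]].

[[raven chest] [solstice fisher]]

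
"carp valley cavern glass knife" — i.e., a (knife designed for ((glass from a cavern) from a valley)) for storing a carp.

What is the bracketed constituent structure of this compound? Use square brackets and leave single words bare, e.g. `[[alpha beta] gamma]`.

[carp [[valley [cavern glass]] knife]]

Whole compound: head "knife" (specifically "valley cavern glass knife"), modifier "carp".
Within "valley cavern glass knife", the head is "knife" and the modifier is "valley cavern glass".
Within "valley cavern glass", the head is "glass" (specifically "cavern glass") and the modifier is "valley".
Within "cavern glass", the head is "glass" and the modifier is "cavern".
Putting it together: [carp [[valley [cavern glass]] knife]].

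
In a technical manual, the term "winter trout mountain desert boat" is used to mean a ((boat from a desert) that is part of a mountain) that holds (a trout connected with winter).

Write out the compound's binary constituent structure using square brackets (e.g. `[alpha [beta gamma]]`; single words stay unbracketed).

The outermost head in the paraphrase is "boat" (specifically "mountain desert boat"), modified by "winter trout".
"winter trout" → head "trout", modifier "winter".
"mountain desert boat" → head "boat" (specifically "desert boat"), modifier "mountain".
"desert boat" → head "boat", modifier "desert".
Assembled: [[winter trout] [mountain [desert boat]]].

[[winter trout] [mountain [desert boat]]]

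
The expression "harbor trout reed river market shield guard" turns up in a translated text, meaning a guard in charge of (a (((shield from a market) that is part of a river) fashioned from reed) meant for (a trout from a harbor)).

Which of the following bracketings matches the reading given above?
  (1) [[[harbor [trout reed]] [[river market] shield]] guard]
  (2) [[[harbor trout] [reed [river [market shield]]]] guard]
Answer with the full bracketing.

The paraphrase's head is the "guard" part ("guard"); its modifier is "harbor trout reed river market shield".
That top-level split, carried through the inner groups, gives [[[harbor trout] [reed [river [market shield]]]] guard].

[[[harbor trout] [reed [river [market shield]]]] guard]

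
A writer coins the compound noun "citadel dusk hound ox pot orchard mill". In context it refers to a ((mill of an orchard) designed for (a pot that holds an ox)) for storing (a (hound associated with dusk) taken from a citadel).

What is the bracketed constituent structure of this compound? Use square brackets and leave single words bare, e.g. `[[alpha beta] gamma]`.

[[citadel [dusk hound]] [[ox pot] [orchard mill]]]

At the top level: head "mill" (specifically "ox pot orchard mill"); modifier "citadel dusk hound".
Within "citadel dusk hound", the head is "hound" (specifically "dusk hound") and the modifier is "citadel".
Within "dusk hound", the head is "hound" and the modifier is "dusk".
Within "ox pot orchard mill", the head is "mill" (specifically "orchard mill") and the modifier is "ox pot".
Within "ox pot", the head is "pot" and the modifier is "ox".
Within "orchard mill", the head is "mill" and the modifier is "orchard".
So the structure is [[citadel [dusk hound]] [[ox pot] [orchard mill]]].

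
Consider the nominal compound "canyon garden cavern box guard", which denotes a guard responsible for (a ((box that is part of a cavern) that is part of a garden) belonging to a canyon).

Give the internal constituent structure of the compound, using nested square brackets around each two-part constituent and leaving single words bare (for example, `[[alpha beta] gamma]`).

[[canyon [garden [cavern box]]] guard]

Overall it is a kind of guard; the modifier is "canyon garden cavern box".
Within "canyon garden cavern box", the head is "box" (specifically "garden cavern box") and the modifier is "canyon".
Within "garden cavern box", the head is "box" (specifically "cavern box") and the modifier is "garden".
Within "cavern box", the head is "box" and the modifier is "cavern".
Putting it together: [[canyon [garden [cavern box]]] guard].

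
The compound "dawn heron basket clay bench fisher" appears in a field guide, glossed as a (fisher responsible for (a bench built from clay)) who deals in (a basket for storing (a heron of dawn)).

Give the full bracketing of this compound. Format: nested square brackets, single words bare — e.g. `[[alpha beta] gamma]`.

The outermost head in the paraphrase is "fisher" (specifically "clay bench fisher"), modified by "dawn heron basket".
Inside "dawn heron basket": head "basket", modifier "dawn heron".
Inside "dawn heron": head "heron", modifier "dawn".
Inside "clay bench fisher": head "fisher", modifier "clay bench".
Inside "clay bench": head "bench", modifier "clay".
Assembled: [[[dawn heron] basket] [[clay bench] fisher]].

[[[dawn heron] basket] [[clay bench] fisher]]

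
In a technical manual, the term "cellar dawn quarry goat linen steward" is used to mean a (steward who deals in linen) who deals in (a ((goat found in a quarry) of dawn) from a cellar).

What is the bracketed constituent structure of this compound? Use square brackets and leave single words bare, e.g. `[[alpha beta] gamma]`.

[[cellar [dawn [quarry goat]]] [linen steward]]

Whole compound: head "steward" (specifically "linen steward"), modifier "cellar dawn quarry goat".
Inside "cellar dawn quarry goat": head "goat" (specifically "dawn quarry goat"), modifier "cellar".
Inside "dawn quarry goat": head "goat" (specifically "quarry goat"), modifier "dawn".
Inside "quarry goat": head "goat", modifier "quarry".
Inside "linen steward": head "steward", modifier "linen".
Assembled: [[cellar [dawn [quarry goat]]] [linen steward]].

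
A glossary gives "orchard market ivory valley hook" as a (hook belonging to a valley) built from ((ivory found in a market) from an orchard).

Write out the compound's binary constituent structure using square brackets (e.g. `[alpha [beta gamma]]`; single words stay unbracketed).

[[orchard [market ivory]] [valley hook]]

At the top level: head "hook" (specifically "valley hook"); modifier "orchard market ivory".
Within "orchard market ivory", the head is "ivory" (specifically "market ivory") and the modifier is "orchard".
Within "market ivory", the head is "ivory" and the modifier is "market".
Within "valley hook", the head is "hook" and the modifier is "valley".
Putting it together: [[orchard [market ivory]] [valley hook]].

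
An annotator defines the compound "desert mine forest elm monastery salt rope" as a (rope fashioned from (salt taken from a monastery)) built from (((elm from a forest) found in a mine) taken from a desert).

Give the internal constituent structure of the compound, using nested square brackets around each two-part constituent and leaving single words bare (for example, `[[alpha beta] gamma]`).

[[desert [mine [forest elm]]] [[monastery salt] rope]]

Overall it is a kind of rope (specifically "monastery salt rope"); the modifier is "desert mine forest elm".
"desert mine forest elm" → head "elm" (specifically "mine forest elm"), modifier "desert".
"mine forest elm" → head "elm" (specifically "forest elm"), modifier "mine".
"forest elm" → head "elm", modifier "forest".
"monastery salt rope" → head "rope", modifier "monastery salt".
"monastery salt" → head "salt", modifier "monastery".
Assembled: [[desert [mine [forest elm]]] [[monastery salt] rope]].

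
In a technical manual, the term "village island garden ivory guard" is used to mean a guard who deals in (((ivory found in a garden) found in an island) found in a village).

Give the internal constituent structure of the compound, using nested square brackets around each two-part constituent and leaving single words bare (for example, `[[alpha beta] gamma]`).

[[village [island [garden ivory]]] guard]

Overall it is a kind of guard; the modifier is "village island garden ivory".
Inside "village island garden ivory": head "ivory" (specifically "island garden ivory"), modifier "village".
Inside "island garden ivory": head "ivory" (specifically "garden ivory"), modifier "island".
Inside "garden ivory": head "ivory", modifier "garden".
Assembled: [[village [island [garden ivory]]] guard].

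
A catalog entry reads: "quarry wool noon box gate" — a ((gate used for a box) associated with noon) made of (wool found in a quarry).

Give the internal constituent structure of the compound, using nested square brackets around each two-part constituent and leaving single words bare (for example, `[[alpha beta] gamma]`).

Whole compound: head "gate" (specifically "noon box gate"), modifier "quarry wool".
"quarry wool" → head "wool", modifier "quarry".
"noon box gate" → head "gate" (specifically "box gate"), modifier "noon".
"box gate" → head "gate", modifier "box".
So the structure is [[quarry wool] [noon [box gate]]].

[[quarry wool] [noon [box gate]]]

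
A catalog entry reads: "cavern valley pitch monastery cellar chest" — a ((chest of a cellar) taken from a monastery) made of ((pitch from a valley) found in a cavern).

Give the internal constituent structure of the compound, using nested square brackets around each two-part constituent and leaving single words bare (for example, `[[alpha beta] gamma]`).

[[cavern [valley pitch]] [monastery [cellar chest]]]

At the top level: head "chest" (specifically "monastery cellar chest"); modifier "cavern valley pitch".
"cavern valley pitch" → head "pitch" (specifically "valley pitch"), modifier "cavern".
"valley pitch" → head "pitch", modifier "valley".
"monastery cellar chest" → head "chest" (specifically "cellar chest"), modifier "monastery".
"cellar chest" → head "chest", modifier "cellar".
So the structure is [[cavern [valley pitch]] [monastery [cellar chest]]].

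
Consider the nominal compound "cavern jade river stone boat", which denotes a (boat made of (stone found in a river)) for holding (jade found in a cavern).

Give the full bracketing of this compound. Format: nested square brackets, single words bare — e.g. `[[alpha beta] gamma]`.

At the top level: head "boat" (specifically "river stone boat"); modifier "cavern jade".
Within "cavern jade", the head is "jade" and the modifier is "cavern".
Within "river stone boat", the head is "boat" and the modifier is "river stone".
Within "river stone", the head is "stone" and the modifier is "river".
Putting it together: [[cavern jade] [[river stone] boat]].

[[cavern jade] [[river stone] boat]]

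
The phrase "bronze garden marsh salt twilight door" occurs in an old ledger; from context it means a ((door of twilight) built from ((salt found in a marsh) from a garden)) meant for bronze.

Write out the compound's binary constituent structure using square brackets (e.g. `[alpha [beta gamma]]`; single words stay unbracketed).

Overall it is a kind of door (specifically "garden marsh salt twilight door"); the modifier is "bronze".
"garden marsh salt twilight door" → head "door" (specifically "twilight door"), modifier "garden marsh salt".
"garden marsh salt" → head "salt" (specifically "marsh salt"), modifier "garden".
"marsh salt" → head "salt", modifier "marsh".
"twilight door" → head "door", modifier "twilight".
So the structure is [bronze [[garden [marsh salt]] [twilight door]]].

[bronze [[garden [marsh salt]] [twilight door]]]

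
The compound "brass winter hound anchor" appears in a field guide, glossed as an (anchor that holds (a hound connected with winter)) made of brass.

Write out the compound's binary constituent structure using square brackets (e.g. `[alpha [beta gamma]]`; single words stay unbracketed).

Whole compound: head "anchor" (specifically "winter hound anchor"), modifier "brass".
Inside "winter hound anchor": head "anchor", modifier "winter hound".
Inside "winter hound": head "hound", modifier "winter".
So the structure is [brass [[winter hound] anchor]].

[brass [[winter hound] anchor]]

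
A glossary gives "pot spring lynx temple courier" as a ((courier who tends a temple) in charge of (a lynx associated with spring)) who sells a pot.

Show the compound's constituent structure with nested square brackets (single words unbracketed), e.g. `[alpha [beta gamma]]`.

[pot [[spring lynx] [temple courier]]]

The outermost head in the paraphrase is "courier" (specifically "spring lynx temple courier"), modified by "pot".
"spring lynx temple courier" → head "courier" (specifically "temple courier"), modifier "spring lynx".
"spring lynx" → head "lynx", modifier "spring".
"temple courier" → head "courier", modifier "temple".
So the structure is [pot [[spring lynx] [temple courier]]].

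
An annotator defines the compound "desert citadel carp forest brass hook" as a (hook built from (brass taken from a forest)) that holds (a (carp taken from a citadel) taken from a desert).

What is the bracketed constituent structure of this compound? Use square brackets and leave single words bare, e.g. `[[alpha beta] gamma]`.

[[desert [citadel carp]] [[forest brass] hook]]

At the top level: head "hook" (specifically "forest brass hook"); modifier "desert citadel carp".
Inside "desert citadel carp": head "carp" (specifically "citadel carp"), modifier "desert".
Inside "citadel carp": head "carp", modifier "citadel".
Inside "forest brass hook": head "hook", modifier "forest brass".
Inside "forest brass": head "brass", modifier "forest".
Assembled: [[desert [citadel carp]] [[forest brass] hook]].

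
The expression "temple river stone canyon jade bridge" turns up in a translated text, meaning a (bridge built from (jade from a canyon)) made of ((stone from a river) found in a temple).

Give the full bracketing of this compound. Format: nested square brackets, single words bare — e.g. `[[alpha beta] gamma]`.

The outermost head in the paraphrase is "bridge" (specifically "canyon jade bridge"), modified by "temple river stone".
Inside "temple river stone": head "stone" (specifically "river stone"), modifier "temple".
Inside "river stone": head "stone", modifier "river".
Inside "canyon jade bridge": head "bridge", modifier "canyon jade".
Inside "canyon jade": head "jade", modifier "canyon".
Assembled: [[temple [river stone]] [[canyon jade] bridge]].

[[temple [river stone]] [[canyon jade] bridge]]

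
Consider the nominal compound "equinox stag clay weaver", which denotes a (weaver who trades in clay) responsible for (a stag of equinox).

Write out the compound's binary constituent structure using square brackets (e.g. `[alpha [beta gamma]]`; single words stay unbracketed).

The outermost head in the paraphrase is "weaver" (specifically "clay weaver"), modified by "equinox stag".
"equinox stag" → head "stag", modifier "equinox".
"clay weaver" → head "weaver", modifier "clay".
Putting it together: [[equinox stag] [clay weaver]].

[[equinox stag] [clay weaver]]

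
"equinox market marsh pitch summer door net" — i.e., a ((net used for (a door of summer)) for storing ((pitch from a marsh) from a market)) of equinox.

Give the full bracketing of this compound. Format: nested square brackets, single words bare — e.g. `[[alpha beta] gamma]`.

At the top level: head "net" (specifically "market marsh pitch summer door net"); modifier "equinox".
Inside "market marsh pitch summer door net": head "net" (specifically "summer door net"), modifier "market marsh pitch".
Inside "market marsh pitch": head "pitch" (specifically "marsh pitch"), modifier "market".
Inside "marsh pitch": head "pitch", modifier "marsh".
Inside "summer door net": head "net", modifier "summer door".
Inside "summer door": head "door", modifier "summer".
Putting it together: [equinox [[market [marsh pitch]] [[summer door] net]]].

[equinox [[market [marsh pitch]] [[summer door] net]]]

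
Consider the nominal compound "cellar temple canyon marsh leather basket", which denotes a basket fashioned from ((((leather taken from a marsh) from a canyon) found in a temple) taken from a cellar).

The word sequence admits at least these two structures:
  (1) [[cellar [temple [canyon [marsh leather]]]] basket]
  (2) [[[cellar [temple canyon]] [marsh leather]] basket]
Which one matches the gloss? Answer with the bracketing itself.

[[cellar [temple [canyon [marsh leather]]]] basket]

The paraphrase's head is the "basket" part ("basket"); its modifier is "cellar temple canyon marsh leather".
That top-level split, carried through the inner groups, gives [[cellar [temple [canyon [marsh leather]]]] basket].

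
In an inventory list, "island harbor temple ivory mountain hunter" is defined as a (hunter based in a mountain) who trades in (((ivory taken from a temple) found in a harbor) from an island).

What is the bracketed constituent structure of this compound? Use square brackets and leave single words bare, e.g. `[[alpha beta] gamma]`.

[[island [harbor [temple ivory]]] [mountain hunter]]

The outermost head in the paraphrase is "hunter" (specifically "mountain hunter"), modified by "island harbor temple ivory".
Inside "island harbor temple ivory": head "ivory" (specifically "harbor temple ivory"), modifier "island".
Inside "harbor temple ivory": head "ivory" (specifically "temple ivory"), modifier "harbor".
Inside "temple ivory": head "ivory", modifier "temple".
Inside "mountain hunter": head "hunter", modifier "mountain".
Putting it together: [[island [harbor [temple ivory]]] [mountain hunter]].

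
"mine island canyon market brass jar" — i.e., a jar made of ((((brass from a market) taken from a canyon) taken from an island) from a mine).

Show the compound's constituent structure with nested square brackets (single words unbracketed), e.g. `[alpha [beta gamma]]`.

At the top level: head "jar"; modifier "mine island canyon market brass".
Within "mine island canyon market brass", the head is "brass" (specifically "island canyon market brass") and the modifier is "mine".
Within "island canyon market brass", the head is "brass" (specifically "canyon market brass") and the modifier is "island".
Within "canyon market brass", the head is "brass" (specifically "market brass") and the modifier is "canyon".
Within "market brass", the head is "brass" and the modifier is "market".
Assembled: [[mine [island [canyon [market brass]]]] jar].

[[mine [island [canyon [market brass]]]] jar]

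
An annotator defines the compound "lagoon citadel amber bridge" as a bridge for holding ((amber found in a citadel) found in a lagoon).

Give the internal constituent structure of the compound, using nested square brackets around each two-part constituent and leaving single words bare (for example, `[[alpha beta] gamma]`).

[[lagoon [citadel amber]] bridge]

Whole compound: head "bridge", modifier "lagoon citadel amber".
"lagoon citadel amber" → head "amber" (specifically "citadel amber"), modifier "lagoon".
"citadel amber" → head "amber", modifier "citadel".
Assembled: [[lagoon [citadel amber]] bridge].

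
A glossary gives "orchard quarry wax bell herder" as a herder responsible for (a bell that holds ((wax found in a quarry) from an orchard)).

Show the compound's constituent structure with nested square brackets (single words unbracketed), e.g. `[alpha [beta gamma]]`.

The outermost head in the paraphrase is "herder", modified by "orchard quarry wax bell".
Within "orchard quarry wax bell", the head is "bell" and the modifier is "orchard quarry wax".
Within "orchard quarry wax", the head is "wax" (specifically "quarry wax") and the modifier is "orchard".
Within "quarry wax", the head is "wax" and the modifier is "quarry".
Assembled: [[[orchard [quarry wax]] bell] herder].

[[[orchard [quarry wax]] bell] herder]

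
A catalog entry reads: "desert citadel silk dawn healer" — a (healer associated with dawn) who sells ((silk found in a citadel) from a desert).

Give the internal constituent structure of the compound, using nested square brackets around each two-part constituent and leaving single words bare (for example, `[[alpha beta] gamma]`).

[[desert [citadel silk]] [dawn healer]]

Whole compound: head "healer" (specifically "dawn healer"), modifier "desert citadel silk".
Inside "desert citadel silk": head "silk" (specifically "citadel silk"), modifier "desert".
Inside "citadel silk": head "silk", modifier "citadel".
Inside "dawn healer": head "healer", modifier "dawn".
So the structure is [[desert [citadel silk]] [dawn healer]].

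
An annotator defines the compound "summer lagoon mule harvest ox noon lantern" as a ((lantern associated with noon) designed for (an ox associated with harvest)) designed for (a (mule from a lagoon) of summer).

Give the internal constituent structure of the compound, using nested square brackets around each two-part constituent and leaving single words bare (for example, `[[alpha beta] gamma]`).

Whole compound: head "lantern" (specifically "harvest ox noon lantern"), modifier "summer lagoon mule".
Inside "summer lagoon mule": head "mule" (specifically "lagoon mule"), modifier "summer".
Inside "lagoon mule": head "mule", modifier "lagoon".
Inside "harvest ox noon lantern": head "lantern" (specifically "noon lantern"), modifier "harvest ox".
Inside "harvest ox": head "ox", modifier "harvest".
Inside "noon lantern": head "lantern", modifier "noon".
So the structure is [[summer [lagoon mule]] [[harvest ox] [noon lantern]]].

[[summer [lagoon mule]] [[harvest ox] [noon lantern]]]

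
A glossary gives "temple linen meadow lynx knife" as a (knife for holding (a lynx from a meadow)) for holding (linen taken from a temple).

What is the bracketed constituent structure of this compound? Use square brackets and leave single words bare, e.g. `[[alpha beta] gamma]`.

[[temple linen] [[meadow lynx] knife]]

The outermost head in the paraphrase is "knife" (specifically "meadow lynx knife"), modified by "temple linen".
Within "temple linen", the head is "linen" and the modifier is "temple".
Within "meadow lynx knife", the head is "knife" and the modifier is "meadow lynx".
Within "meadow lynx", the head is "lynx" and the modifier is "meadow".
Assembled: [[temple linen] [[meadow lynx] knife]].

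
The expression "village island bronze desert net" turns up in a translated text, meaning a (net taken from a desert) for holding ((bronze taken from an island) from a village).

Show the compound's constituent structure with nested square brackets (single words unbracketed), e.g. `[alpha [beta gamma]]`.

The outermost head in the paraphrase is "net" (specifically "desert net"), modified by "village island bronze".
Within "village island bronze", the head is "bronze" (specifically "island bronze") and the modifier is "village".
Within "island bronze", the head is "bronze" and the modifier is "island".
Within "desert net", the head is "net" and the modifier is "desert".
Assembled: [[village [island bronze]] [desert net]].

[[village [island bronze]] [desert net]]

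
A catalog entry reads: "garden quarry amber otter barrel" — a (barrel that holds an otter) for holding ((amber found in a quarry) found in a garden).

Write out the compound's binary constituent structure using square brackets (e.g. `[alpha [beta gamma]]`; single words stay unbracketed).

At the top level: head "barrel" (specifically "otter barrel"); modifier "garden quarry amber".
Within "garden quarry amber", the head is "amber" (specifically "quarry amber") and the modifier is "garden".
Within "quarry amber", the head is "amber" and the modifier is "quarry".
Within "otter barrel", the head is "barrel" and the modifier is "otter".
Assembled: [[garden [quarry amber]] [otter barrel]].

[[garden [quarry amber]] [otter barrel]]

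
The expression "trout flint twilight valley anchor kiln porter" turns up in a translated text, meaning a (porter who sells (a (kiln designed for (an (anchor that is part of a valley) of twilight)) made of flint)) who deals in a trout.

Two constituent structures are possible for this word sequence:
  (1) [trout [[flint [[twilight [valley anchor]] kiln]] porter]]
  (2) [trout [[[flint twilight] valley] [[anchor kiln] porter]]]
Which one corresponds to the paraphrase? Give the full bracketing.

The paraphrase's head is the "porter" part ("flint twilight valley anchor kiln porter"); its modifier is "trout".
That top-level split, carried through the inner groups, gives [trout [[flint [[twilight [valley anchor]] kiln]] porter]].

[trout [[flint [[twilight [valley anchor]] kiln]] porter]]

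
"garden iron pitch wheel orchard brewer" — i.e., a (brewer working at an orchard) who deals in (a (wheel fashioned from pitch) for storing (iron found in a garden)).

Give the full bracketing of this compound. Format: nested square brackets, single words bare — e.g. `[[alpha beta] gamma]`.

At the top level: head "brewer" (specifically "orchard brewer"); modifier "garden iron pitch wheel".
Inside "garden iron pitch wheel": head "wheel" (specifically "pitch wheel"), modifier "garden iron".
Inside "garden iron": head "iron", modifier "garden".
Inside "pitch wheel": head "wheel", modifier "pitch".
Inside "orchard brewer": head "brewer", modifier "orchard".
Putting it together: [[[garden iron] [pitch wheel]] [orchard brewer]].

[[[garden iron] [pitch wheel]] [orchard brewer]]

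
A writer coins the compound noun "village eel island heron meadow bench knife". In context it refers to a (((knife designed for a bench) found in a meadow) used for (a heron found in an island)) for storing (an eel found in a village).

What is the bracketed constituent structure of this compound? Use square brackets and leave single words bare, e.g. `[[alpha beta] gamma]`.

The outermost head in the paraphrase is "knife" (specifically "island heron meadow bench knife"), modified by "village eel".
Inside "village eel": head "eel", modifier "village".
Inside "island heron meadow bench knife": head "knife" (specifically "meadow bench knife"), modifier "island heron".
Inside "island heron": head "heron", modifier "island".
Inside "meadow bench knife": head "knife" (specifically "bench knife"), modifier "meadow".
Inside "bench knife": head "knife", modifier "bench".
So the structure is [[village eel] [[island heron] [meadow [bench knife]]]].

[[village eel] [[island heron] [meadow [bench knife]]]]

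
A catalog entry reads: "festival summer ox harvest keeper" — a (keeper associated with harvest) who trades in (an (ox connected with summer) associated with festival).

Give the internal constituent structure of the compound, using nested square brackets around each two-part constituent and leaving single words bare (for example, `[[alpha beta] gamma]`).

The outermost head in the paraphrase is "keeper" (specifically "harvest keeper"), modified by "festival summer ox".
Within "festival summer ox", the head is "ox" (specifically "summer ox") and the modifier is "festival".
Within "summer ox", the head is "ox" and the modifier is "summer".
Within "harvest keeper", the head is "keeper" and the modifier is "harvest".
Assembled: [[festival [summer ox]] [harvest keeper]].

[[festival [summer ox]] [harvest keeper]]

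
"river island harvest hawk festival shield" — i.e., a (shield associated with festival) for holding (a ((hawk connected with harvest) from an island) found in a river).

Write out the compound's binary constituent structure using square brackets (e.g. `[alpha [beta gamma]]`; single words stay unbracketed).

Overall it is a kind of shield (specifically "festival shield"); the modifier is "river island harvest hawk".
Within "river island harvest hawk", the head is "hawk" (specifically "island harvest hawk") and the modifier is "river".
Within "island harvest hawk", the head is "hawk" (specifically "harvest hawk") and the modifier is "island".
Within "harvest hawk", the head is "hawk" and the modifier is "harvest".
Within "festival shield", the head is "shield" and the modifier is "festival".
So the structure is [[river [island [harvest hawk]]] [festival shield]].

[[river [island [harvest hawk]]] [festival shield]]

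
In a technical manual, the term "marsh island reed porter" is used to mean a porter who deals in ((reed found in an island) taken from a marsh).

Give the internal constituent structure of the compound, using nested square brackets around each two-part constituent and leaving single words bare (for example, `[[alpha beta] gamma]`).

The outermost head in the paraphrase is "porter", modified by "marsh island reed".
"marsh island reed" → head "reed" (specifically "island reed"), modifier "marsh".
"island reed" → head "reed", modifier "island".
So the structure is [[marsh [island reed]] porter].

[[marsh [island reed]] porter]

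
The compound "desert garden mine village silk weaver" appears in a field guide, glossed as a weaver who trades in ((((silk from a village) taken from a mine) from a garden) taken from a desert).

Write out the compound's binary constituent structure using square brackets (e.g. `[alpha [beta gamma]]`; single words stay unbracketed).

[[desert [garden [mine [village silk]]]] weaver]

Whole compound: head "weaver", modifier "desert garden mine village silk".
"desert garden mine village silk" → head "silk" (specifically "garden mine village silk"), modifier "desert".
"garden mine village silk" → head "silk" (specifically "mine village silk"), modifier "garden".
"mine village silk" → head "silk" (specifically "village silk"), modifier "mine".
"village silk" → head "silk", modifier "village".
So the structure is [[desert [garden [mine [village silk]]]] weaver].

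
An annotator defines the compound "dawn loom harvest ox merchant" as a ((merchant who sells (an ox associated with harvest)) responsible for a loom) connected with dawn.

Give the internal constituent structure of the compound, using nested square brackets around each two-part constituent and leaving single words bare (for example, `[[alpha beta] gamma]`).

The outermost head in the paraphrase is "merchant" (specifically "loom harvest ox merchant"), modified by "dawn".
"loom harvest ox merchant" → head "merchant" (specifically "harvest ox merchant"), modifier "loom".
"harvest ox merchant" → head "merchant", modifier "harvest ox".
"harvest ox" → head "ox", modifier "harvest".
Assembled: [dawn [loom [[harvest ox] merchant]]].

[dawn [loom [[harvest ox] merchant]]]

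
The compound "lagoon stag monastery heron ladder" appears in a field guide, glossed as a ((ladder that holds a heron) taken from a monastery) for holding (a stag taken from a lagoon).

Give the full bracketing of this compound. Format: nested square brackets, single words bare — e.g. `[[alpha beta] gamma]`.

Whole compound: head "ladder" (specifically "monastery heron ladder"), modifier "lagoon stag".
Inside "lagoon stag": head "stag", modifier "lagoon".
Inside "monastery heron ladder": head "ladder" (specifically "heron ladder"), modifier "monastery".
Inside "heron ladder": head "ladder", modifier "heron".
Assembled: [[lagoon stag] [monastery [heron ladder]]].

[[lagoon stag] [monastery [heron ladder]]]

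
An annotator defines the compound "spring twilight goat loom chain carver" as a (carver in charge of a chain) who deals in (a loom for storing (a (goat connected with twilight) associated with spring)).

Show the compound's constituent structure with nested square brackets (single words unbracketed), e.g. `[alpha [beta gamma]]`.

[[[spring [twilight goat]] loom] [chain carver]]

The outermost head in the paraphrase is "carver" (specifically "chain carver"), modified by "spring twilight goat loom".
Inside "spring twilight goat loom": head "loom", modifier "spring twilight goat".
Inside "spring twilight goat": head "goat" (specifically "twilight goat"), modifier "spring".
Inside "twilight goat": head "goat", modifier "twilight".
Inside "chain carver": head "carver", modifier "chain".
So the structure is [[[spring [twilight goat]] loom] [chain carver]].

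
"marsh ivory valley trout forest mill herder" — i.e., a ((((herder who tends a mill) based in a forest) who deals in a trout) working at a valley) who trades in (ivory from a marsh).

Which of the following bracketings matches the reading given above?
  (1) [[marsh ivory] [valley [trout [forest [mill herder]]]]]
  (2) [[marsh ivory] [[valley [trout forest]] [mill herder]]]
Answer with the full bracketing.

The paraphrase's head is the "herder" part ("valley trout forest mill herder"); its modifier is "marsh ivory".
That top-level split, carried through the inner groups, gives [[marsh ivory] [valley [trout [forest [mill herder]]]]].

[[marsh ivory] [valley [trout [forest [mill herder]]]]]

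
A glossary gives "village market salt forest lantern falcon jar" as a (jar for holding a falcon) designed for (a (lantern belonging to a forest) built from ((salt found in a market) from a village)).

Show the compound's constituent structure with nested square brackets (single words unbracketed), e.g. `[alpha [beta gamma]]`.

Whole compound: head "jar" (specifically "falcon jar"), modifier "village market salt forest lantern".
Inside "village market salt forest lantern": head "lantern" (specifically "forest lantern"), modifier "village market salt".
Inside "village market salt": head "salt" (specifically "market salt"), modifier "village".
Inside "market salt": head "salt", modifier "market".
Inside "forest lantern": head "lantern", modifier "forest".
Inside "falcon jar": head "jar", modifier "falcon".
Assembled: [[[village [market salt]] [forest lantern]] [falcon jar]].

[[[village [market salt]] [forest lantern]] [falcon jar]]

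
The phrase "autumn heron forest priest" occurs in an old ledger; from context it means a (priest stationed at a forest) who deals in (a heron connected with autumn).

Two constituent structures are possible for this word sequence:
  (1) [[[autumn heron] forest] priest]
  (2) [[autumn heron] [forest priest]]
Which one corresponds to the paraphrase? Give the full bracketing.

[[autumn heron] [forest priest]]

The paraphrase's head is the "priest" part ("forest priest"); its modifier is "autumn heron".
That top-level split, carried through the inner groups, gives [[autumn heron] [forest priest]].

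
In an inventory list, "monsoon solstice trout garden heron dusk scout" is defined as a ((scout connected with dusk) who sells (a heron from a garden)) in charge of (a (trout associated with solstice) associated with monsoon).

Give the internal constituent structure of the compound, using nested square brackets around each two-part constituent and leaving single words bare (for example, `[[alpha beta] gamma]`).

Whole compound: head "scout" (specifically "garden heron dusk scout"), modifier "monsoon solstice trout".
Inside "monsoon solstice trout": head "trout" (specifically "solstice trout"), modifier "monsoon".
Inside "solstice trout": head "trout", modifier "solstice".
Inside "garden heron dusk scout": head "scout" (specifically "dusk scout"), modifier "garden heron".
Inside "garden heron": head "heron", modifier "garden".
Inside "dusk scout": head "scout", modifier "dusk".
Putting it together: [[monsoon [solstice trout]] [[garden heron] [dusk scout]]].

[[monsoon [solstice trout]] [[garden heron] [dusk scout]]]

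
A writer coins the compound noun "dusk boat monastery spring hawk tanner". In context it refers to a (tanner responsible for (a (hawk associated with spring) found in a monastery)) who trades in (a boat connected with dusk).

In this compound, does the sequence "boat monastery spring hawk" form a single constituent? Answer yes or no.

no

The top-level split is [dusk boat] [monastery spring hawk tanner]; the full structure is [[dusk boat] [[monastery [spring hawk]] tanner]].
"boat monastery spring hawk" straddles a constituent boundary, so it is not a single unit.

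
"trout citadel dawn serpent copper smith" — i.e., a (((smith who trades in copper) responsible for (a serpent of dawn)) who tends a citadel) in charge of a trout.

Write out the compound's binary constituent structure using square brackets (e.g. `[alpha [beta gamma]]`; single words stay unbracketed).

[trout [citadel [[dawn serpent] [copper smith]]]]

The outermost head in the paraphrase is "smith" (specifically "citadel dawn serpent copper smith"), modified by "trout".
"citadel dawn serpent copper smith" → head "smith" (specifically "dawn serpent copper smith"), modifier "citadel".
"dawn serpent copper smith" → head "smith" (specifically "copper smith"), modifier "dawn serpent".
"dawn serpent" → head "serpent", modifier "dawn".
"copper smith" → head "smith", modifier "copper".
Putting it together: [trout [citadel [[dawn serpent] [copper smith]]]].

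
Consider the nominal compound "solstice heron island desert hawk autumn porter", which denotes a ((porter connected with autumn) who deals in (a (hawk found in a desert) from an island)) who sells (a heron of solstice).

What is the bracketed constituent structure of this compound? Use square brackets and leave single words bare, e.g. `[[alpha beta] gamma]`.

Whole compound: head "porter" (specifically "island desert hawk autumn porter"), modifier "solstice heron".
Within "solstice heron", the head is "heron" and the modifier is "solstice".
Within "island desert hawk autumn porter", the head is "porter" (specifically "autumn porter") and the modifier is "island desert hawk".
Within "island desert hawk", the head is "hawk" (specifically "desert hawk") and the modifier is "island".
Within "desert hawk", the head is "hawk" and the modifier is "desert".
Within "autumn porter", the head is "porter" and the modifier is "autumn".
Assembled: [[solstice heron] [[island [desert hawk]] [autumn porter]]].

[[solstice heron] [[island [desert hawk]] [autumn porter]]]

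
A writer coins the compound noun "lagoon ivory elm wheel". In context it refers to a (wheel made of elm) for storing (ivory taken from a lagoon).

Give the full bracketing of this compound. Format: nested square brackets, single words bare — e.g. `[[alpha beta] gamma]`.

The outermost head in the paraphrase is "wheel" (specifically "elm wheel"), modified by "lagoon ivory".
Inside "lagoon ivory": head "ivory", modifier "lagoon".
Inside "elm wheel": head "wheel", modifier "elm".
So the structure is [[lagoon ivory] [elm wheel]].

[[lagoon ivory] [elm wheel]]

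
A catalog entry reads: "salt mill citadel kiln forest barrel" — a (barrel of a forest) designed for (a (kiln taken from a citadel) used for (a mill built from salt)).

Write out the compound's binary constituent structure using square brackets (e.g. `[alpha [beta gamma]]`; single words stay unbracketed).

At the top level: head "barrel" (specifically "forest barrel"); modifier "salt mill citadel kiln".
Inside "salt mill citadel kiln": head "kiln" (specifically "citadel kiln"), modifier "salt mill".
Inside "salt mill": head "mill", modifier "salt".
Inside "citadel kiln": head "kiln", modifier "citadel".
Inside "forest barrel": head "barrel", modifier "forest".
Assembled: [[[salt mill] [citadel kiln]] [forest barrel]].

[[[salt mill] [citadel kiln]] [forest barrel]]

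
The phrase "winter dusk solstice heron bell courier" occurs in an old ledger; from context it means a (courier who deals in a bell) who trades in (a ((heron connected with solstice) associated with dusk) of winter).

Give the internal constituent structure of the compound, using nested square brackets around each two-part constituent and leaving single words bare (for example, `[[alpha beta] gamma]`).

The outermost head in the paraphrase is "courier" (specifically "bell courier"), modified by "winter dusk solstice heron".
"winter dusk solstice heron" → head "heron" (specifically "dusk solstice heron"), modifier "winter".
"dusk solstice heron" → head "heron" (specifically "solstice heron"), modifier "dusk".
"solstice heron" → head "heron", modifier "solstice".
"bell courier" → head "courier", modifier "bell".
So the structure is [[winter [dusk [solstice heron]]] [bell courier]].

[[winter [dusk [solstice heron]]] [bell courier]]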